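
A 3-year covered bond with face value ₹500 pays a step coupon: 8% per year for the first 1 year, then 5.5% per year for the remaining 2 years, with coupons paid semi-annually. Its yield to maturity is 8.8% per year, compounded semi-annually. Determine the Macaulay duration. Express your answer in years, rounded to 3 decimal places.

2.745 years

Periodic yield y = 0.044. Discount each cash flow and weight by its period:
  t   CF        PV=CF/(1+0.044)^t    t·PV
  1        20.00        19.1571        19.1571
  2        20.00        18.3497        36.6994
  3        13.75        12.0837        36.2512
  4        13.75        11.5745        46.2978
  5        13.75        11.0866        55.4332
  6       513.75       396.7792     2,380.6749
  Σ                    469.0308     2,574.5137
Price P = Σ PV = 469.0308.
Macaulay duration = Σ(t·PV) / P = 2,574.5137 / 469.0308 = 5.48901 half-year periods.
In years: 5.48901 / 2 = 2.74450 years.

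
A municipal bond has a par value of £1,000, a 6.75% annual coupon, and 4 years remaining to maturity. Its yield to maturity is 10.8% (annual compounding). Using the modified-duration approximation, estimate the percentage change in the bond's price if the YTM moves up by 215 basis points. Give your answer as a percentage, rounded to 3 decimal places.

Periodic yield y = 0.108. Modified duration first:
  t   CF        PV=CF/(1+0.108)^t    t·PV
  1        67.50        60.9206        60.9206
  2        67.50        54.9825       109.9649
  3        67.50        49.6232       148.8695
  4     1,067.50       708.2863     2,833.1452
  Σ                    873.8125     3,152.9002
P = 873.8125; D_Mac = 3.60821 yrs; D_mod = 3.60821/(1+0.108) = 3.25651 yrs.
ΔP/P ≈ -D_mod · Δy = -3.25651 × (+0.0215) = -0.070015 = -7.0015%.

-7.001%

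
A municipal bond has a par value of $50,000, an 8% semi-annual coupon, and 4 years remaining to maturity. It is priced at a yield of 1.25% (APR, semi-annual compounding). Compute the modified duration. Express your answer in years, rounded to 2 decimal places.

3.54 years

Periodic yield y = 0.00625. First find Macaulay duration:
  t   CF        PV=CF/(1+0.00625)^t    t·PV
  1     2,000.00     1,987.5776     1,987.5776
  2     2,000.00     1,975.2324     3,950.4649
  3     2,000.00     1,962.9639     5,888.8917
  4     2,000.00     1,950.7716     7,803.0864
  5     2,000.00     1,938.6550     9,693.2750
  6     2,000.00     1,926.6137    11,559.6820
  7     2,000.00     1,914.6471    13,402.5298
  8    52,000.00    49,471.6274   395,773.0189
  Σ                 63,128.0887   450,058.5262
P = 63,128.0887; Macaulay duration = 450,058.5262 / 63,128.0887 = 7.12929 half-year periods = 3.56465 years.
Modified duration = D_Mac / (1 + y) = 3.56465 / 1.00625 = 3.54250 years.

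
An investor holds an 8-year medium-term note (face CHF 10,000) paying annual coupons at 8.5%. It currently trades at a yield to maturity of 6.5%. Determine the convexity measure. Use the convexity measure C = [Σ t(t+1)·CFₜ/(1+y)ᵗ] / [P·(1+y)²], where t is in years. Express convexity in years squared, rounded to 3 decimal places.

45.073

With y = 0.065:
  t   CF        PV=CF/(1+0.065)^t    t·PV        t(t+1)·PV
  1       850.00       798.1221       798.1221       1,596.2441
  2       850.00       749.4104     1,498.8208       4,496.4623
  3       850.00       703.6717     2,111.0152       8,444.0607
  4       850.00       660.7246     2,642.8985      13,214.4925
  5       850.00       620.3987     3,101.9936      18,611.9613
  6       850.00       582.5340     3,495.2040      24,466.4280
  7       850.00       546.9803     3,828.8620      30,630.8958
  8    10,850.00     6,555.9084    52,447.2671     472,025.4038
  Σ                 11,217.7502    69,924.1832     573,485.9487
P = 11,217.7502.
Convexity = Σ t(t+1)·PV / [P·(1+y)²] = 573,485.9487 / (11,217.7502 × 1.134225) = 45.07314.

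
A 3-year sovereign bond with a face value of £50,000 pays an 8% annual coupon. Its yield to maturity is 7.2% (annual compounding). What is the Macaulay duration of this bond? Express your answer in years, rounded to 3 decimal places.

2.786 years

Periodic yield y = 0.072. Discount each cash flow and weight by its year:
  t   CF        PV=CF/(1+0.072)^t    t·PV
  1     4,000.00     3,731.3433     3,731.3433
  2     4,000.00     3,480.7307     6,961.4613
  3    54,000.00    43,833.8285   131,501.4854
  Σ                 51,045.9024   142,194.2900
Price P = Σ PV = 51,045.9024.
Macaulay duration = Σ(t·PV) / P = 142,194.2900 / 51,045.9024 = 2.78562 years.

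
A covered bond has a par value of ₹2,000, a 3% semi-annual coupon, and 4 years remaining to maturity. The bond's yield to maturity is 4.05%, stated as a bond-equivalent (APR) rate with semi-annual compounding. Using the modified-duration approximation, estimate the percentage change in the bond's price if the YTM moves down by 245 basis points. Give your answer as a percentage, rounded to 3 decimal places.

Periodic yield y = 0.02025. Modified duration first:
  t   CF        PV=CF/(1+0.02025)^t    t·PV
  1        30.00        29.4046        29.4046
  2        30.00        28.8209        57.6419
  3        30.00        28.2489        84.7467
  4        30.00        27.6882       110.7528
  5        30.00        27.1386       135.6932
  6        30.00        26.6000       159.6000
  7        30.00        26.0720       182.5043
  8     2,030.00     1,729.1920    13,833.5358
  Σ                  1,923.1653    14,593.8792
P = 1,923.1653; D_Mac = 7.58847 half-year periods = 3.79423 yrs; D_mod = 3.79423/(1+0.02025) = 3.71893 yrs.
ΔP/P ≈ -D_mod · Δy = -3.71893 × (-0.0245) = +0.091114 = +9.1114%.

+9.111%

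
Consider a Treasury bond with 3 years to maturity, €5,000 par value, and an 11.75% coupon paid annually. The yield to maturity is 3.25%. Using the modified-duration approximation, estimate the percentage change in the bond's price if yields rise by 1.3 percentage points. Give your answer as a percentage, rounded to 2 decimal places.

-3.43%

Periodic yield y = 0.0325. Modified duration first:
  t   CF        PV=CF/(1+0.0325)^t    t·PV
  1       587.50       569.0073       569.0073
  2       587.50       551.0966     1,102.1932
  3     5,587.50     5,076.3009    15,228.9026
  Σ                  6,196.4048    16,900.1031
P = 6,196.4048; D_Mac = 2.72740 yrs; D_mod = 2.72740/(1+0.0325) = 2.64155 yrs.
ΔP/P ≈ -D_mod · Δy = -2.64155 × (+0.013) = -0.034340 = -3.4340%.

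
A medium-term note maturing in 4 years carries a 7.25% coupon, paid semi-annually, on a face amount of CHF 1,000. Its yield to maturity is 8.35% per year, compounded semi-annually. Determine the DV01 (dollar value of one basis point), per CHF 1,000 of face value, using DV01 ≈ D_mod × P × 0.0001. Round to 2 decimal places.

CHF 0.33

Periodic yield y = 0.04175.
  t   CF        PV=CF/(1+0.04175)^t    t·PV
  1        36.25        34.7972        34.7972
  2        36.25        33.4027        66.8053
  3        36.25        32.0640        96.1920
  4        36.25        30.7790       123.1158
  5        36.25        29.5454       147.7272
  6        36.25        28.3614       170.1681
  7        36.25        27.2247       190.5731
  8     1,036.25       747.0617     5,976.4936
  Σ                    963.2360     6,805.8723
P = 963.2360; D_Mac = 7.06563 half-year periods = 3.53282 yrs; D_mod = 3.39123 yrs.
DV01 ≈ 3.39123 × 963.2360 × 0.0001 = 0.326656.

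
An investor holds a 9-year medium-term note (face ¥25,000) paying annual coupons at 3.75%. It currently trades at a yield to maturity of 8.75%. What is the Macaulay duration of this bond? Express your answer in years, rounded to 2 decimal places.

7.52 years

Periodic yield y = 0.0875. Discount each cash flow and weight by its year:
  t   CF        PV=CF/(1+0.0875)^t    t·PV
  1       937.50       862.0690       862.0690
  2       937.50       792.7071     1,585.4142
  3       937.50       728.9261     2,186.7782
  4       937.50       670.2768     2,681.1074
  5       937.50       616.3465     3,081.7326
  6       937.50       566.7554     3,400.5325
  7       937.50       521.1544     3,648.0809
  8       937.50       479.2224     3,833.7796
  9    25,937.50    12,191.7128   109,725.4152
  Σ                 17,429.1706   131,004.9095
Price P = Σ PV = 17,429.1706.
Macaulay duration = Σ(t·PV) / P = 131,004.9095 / 17,429.1706 = 7.51642 years.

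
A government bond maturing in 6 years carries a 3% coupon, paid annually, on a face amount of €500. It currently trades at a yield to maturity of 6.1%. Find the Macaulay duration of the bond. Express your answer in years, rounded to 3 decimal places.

Periodic yield y = 0.061. Discount each cash flow and weight by its year:
  t   CF        PV=CF/(1+0.061)^t    t·PV
  1        15.00        14.1376        14.1376
  2        15.00        13.3248        26.6496
  3        15.00        12.5587        37.6761
  4        15.00        11.8367        47.3467
  5        15.00        11.1561        55.7807
  6       515.00       361.0064     2,166.0385
  Σ                    424.0204     2,347.6293
Price P = Σ PV = 424.0204.
Macaulay duration = Σ(t·PV) / P = 2,347.6293 / 424.0204 = 5.53660 years.

5.537 years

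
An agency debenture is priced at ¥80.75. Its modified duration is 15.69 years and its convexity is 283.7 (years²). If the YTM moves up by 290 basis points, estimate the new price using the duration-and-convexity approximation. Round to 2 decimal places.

¥53.64

Duration effect: -D_mod·Δy = -15.69 × (+0.029) = -0.455010
Convexity effect: ½·C·(Δy)² = 0.5 × 283.7 × (0.029)² = +0.11929585
ΔP/P ≈ -0.455010 + 0.11929585 = -0.33571415
New price ≈ 80.75 × (1 - 0.33571415) = 53.6410823875.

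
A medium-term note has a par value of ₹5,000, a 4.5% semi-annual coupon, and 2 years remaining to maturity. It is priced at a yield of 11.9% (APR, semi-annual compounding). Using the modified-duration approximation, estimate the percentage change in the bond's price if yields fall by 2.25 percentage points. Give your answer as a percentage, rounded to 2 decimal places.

+4.10%

Periodic yield y = 0.0595. Modified duration first:
  t   CF        PV=CF/(1+0.0595)^t    t·PV
  1       112.50       106.1822       106.1822
  2       112.50       100.2191       200.4382
  3       112.50        94.5910       283.7729
  4     5,112.50     4,057.2286    16,228.9143
  Σ                  4,358.2208    16,819.3076
P = 4,358.2208; D_Mac = 3.85921 half-year periods = 1.92961 yrs; D_mod = 1.92961/(1+0.0595) = 1.82124 yrs.
ΔP/P ≈ -D_mod · Δy = -1.82124 × (-0.0225) = +0.040978 = +4.0978%.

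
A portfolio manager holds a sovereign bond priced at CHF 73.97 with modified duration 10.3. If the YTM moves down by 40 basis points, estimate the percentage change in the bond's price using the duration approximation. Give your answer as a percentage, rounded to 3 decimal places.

+4.120%

Duration approximation: ΔP/P ≈ -D_mod · Δy = -10.3 × (-0.004) = +0.041200.
As a percentage: +4.1200%.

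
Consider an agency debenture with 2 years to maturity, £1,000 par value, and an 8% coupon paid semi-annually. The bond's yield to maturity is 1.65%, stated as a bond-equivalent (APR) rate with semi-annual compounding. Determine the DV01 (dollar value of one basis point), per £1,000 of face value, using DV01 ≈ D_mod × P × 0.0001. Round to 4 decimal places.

Periodic yield y = 0.00825.
  t   CF        PV=CF/(1+0.00825)^t    t·PV
  1        40.00        39.6727        39.6727
  2        40.00        39.3481        78.6962
  3        40.00        39.0261       117.0783
  4     1,040.00     1,006.3763     4,025.5053
  Σ                  1,124.4232     4,260.9525
P = 1,124.4232; D_Mac = 3.78946 half-year periods = 1.89473 yrs; D_mod = 1.87922 yrs.
DV01 ≈ 1.87922 × 1,124.4232 × 0.0001 = 0.211304.

£0.2113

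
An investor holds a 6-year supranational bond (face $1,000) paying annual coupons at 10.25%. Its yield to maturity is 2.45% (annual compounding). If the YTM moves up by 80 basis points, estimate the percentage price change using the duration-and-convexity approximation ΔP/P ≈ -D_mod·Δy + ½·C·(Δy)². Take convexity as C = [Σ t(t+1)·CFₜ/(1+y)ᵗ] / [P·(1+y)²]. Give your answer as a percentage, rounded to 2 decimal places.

-3.79%

With y = 0.0245:
  t   CF        PV=CF/(1+0.0245)^t    t·PV        t(t+1)·PV
  1       102.50       100.0488       100.0488         200.0976
  2       102.50        97.6562       195.3125         585.9374
  3       102.50        95.3209       285.9626       1,143.8504
  4       102.50        93.0414       372.1654       1,860.8270
  5       102.50        90.8164       454.0818       2,724.4906
  6     1,102.50       953.4695     5,720.8172      40,045.7205
  Σ                  1,430.3531     7,128.3882      46,560.9235
P = 1,430.3531; D_Mac = 4.98366 yrs; D_mod = 4.86448 yrs; C = 31.01376.
Duration effect: -4.86448 × (+0.008) = -0.038916
Convexity effect: 0.5 × 31.01376 × (0.008)² = +0.0009924
ΔP/P ≈ -0.038916 + 0.0009924 = -0.037923 = -3.7923%.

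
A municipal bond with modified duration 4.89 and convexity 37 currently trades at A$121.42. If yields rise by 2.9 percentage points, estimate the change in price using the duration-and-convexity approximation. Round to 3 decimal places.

-A$15.329

Duration effect: -D_mod·Δy = -4.89 × (+0.029) = -0.141810
Convexity effect: ½·C·(Δy)² = 0.5 × 37 × (0.029)² = +0.0155585
ΔP/P ≈ -0.141810 + 0.0155585 = -0.1262515
ΔP ≈ 121.42 × (-0.1262515) = -15.32945713.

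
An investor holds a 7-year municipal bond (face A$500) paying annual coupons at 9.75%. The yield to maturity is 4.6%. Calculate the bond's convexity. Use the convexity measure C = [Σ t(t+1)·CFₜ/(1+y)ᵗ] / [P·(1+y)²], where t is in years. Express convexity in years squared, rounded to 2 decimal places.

With y = 0.046:
  t   CF        PV=CF/(1+0.046)^t    t·PV        t(t+1)·PV
  1        48.75        46.6061        46.6061          93.2122
  2        48.75        44.5565        89.1130         267.3391
  3        48.75        42.5971       127.7912         511.1647
  4        48.75        40.7238       162.8950         814.4752
  5        48.75        38.9329       194.6643       1,167.9855
  6        48.75        37.2207       223.3242       1,563.2693
  7       548.75       400.5463     2,803.8242      22,430.5937
  Σ                    651.1833     3,648.2180      26,848.0397
P = 651.1833.
Convexity = Σ t(t+1)·PV / [P·(1+y)²] = 26,848.0397 / (651.1833 × 1.094116) = 37.68304.

37.68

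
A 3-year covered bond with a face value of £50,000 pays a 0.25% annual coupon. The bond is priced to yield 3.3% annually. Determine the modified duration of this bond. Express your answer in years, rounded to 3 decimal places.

Periodic yield y = 0.033. First find Macaulay duration:
  t   CF        PV=CF/(1+0.033)^t    t·PV
  1       125.00       121.0068       121.0068
  2       125.00       117.1411       234.2822
  3    50,125.00    45,472.9805   136,418.9416
  Σ                 45,711.1284   136,774.2306
P = 45,711.1284; Macaulay duration = 136,774.2306 / 45,711.1284 = 2.99214 years.
Modified duration = D_Mac / (1 + y) = 2.99214 / 1.033 = 2.89656 years.

2.897 years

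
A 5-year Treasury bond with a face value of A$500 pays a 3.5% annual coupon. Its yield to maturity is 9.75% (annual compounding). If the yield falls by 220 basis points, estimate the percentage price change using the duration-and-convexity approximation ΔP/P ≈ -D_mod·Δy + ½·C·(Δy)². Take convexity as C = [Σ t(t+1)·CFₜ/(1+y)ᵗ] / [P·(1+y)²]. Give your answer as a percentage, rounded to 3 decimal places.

With y = 0.0975:
  t   CF        PV=CF/(1+0.0975)^t    t·PV        t(t+1)·PV
  1        17.50        15.9453        15.9453          31.8907
  2        17.50        14.5288        29.0575          87.1726
  3        17.50        13.2381        39.7142         158.8568
  4        17.50        12.0620        48.2481         241.2403
  5       517.50       325.0033     1,625.0163       9,750.0976
  Σ                    380.7774     1,757.9814      10,269.2580
P = 380.7774; D_Mac = 4.61682 yrs; D_mod = 4.20667 yrs; C = 22.39024.
Duration effect: -4.20667 × (-0.022) = +0.092547
Convexity effect: 0.5 × 22.39024 × (-0.022)² = +0.0054184
ΔP/P ≈ +0.092547 + 0.0054184 = +0.097965 = +9.7965%.

+9.797%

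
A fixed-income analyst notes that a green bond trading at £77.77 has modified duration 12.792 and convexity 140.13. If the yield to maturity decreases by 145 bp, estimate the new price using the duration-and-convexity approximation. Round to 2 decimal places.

Duration effect: -D_mod·Δy = -12.792 × (-0.0145) = +0.185484
Convexity effect: ½·C·(Δy)² = 0.5 × 140.13 × (-0.0145)² = +0.01473116625
ΔP/P ≈ +0.185484 + 0.01473116625 = +0.20021516625
New price ≈ 77.77 × (1 + 0.20021516625) = 93.3407334792625.

£93.34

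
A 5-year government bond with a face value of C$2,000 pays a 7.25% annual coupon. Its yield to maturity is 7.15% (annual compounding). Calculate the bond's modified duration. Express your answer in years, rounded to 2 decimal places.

Periodic yield y = 0.0715. First find Macaulay duration:
  t   CF        PV=CF/(1+0.0715)^t    t·PV
  1       145.00       135.3243       135.3243
  2       145.00       126.2943       252.5885
  3       145.00       117.8668       353.6004
  4       145.00       110.0017       440.0067
  5     2,145.00     1,518.6805     7,593.4026
  Σ                  2,008.1676     8,774.9225
P = 2,008.1676; Macaulay duration = 8,774.9225 / 2,008.1676 = 4.36962 years.
Modified duration = D_Mac / (1 + y) = 4.36962 / 1.0715 = 4.07804 years.

4.08 years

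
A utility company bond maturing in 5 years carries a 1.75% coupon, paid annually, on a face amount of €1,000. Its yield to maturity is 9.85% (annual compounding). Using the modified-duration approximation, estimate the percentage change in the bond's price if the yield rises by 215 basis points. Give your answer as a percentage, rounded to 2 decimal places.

Periodic yield y = 0.0985. Modified duration first:
  t   CF        PV=CF/(1+0.0985)^t    t·PV
  1        17.50        15.9308        15.9308
  2        17.50        14.5023        29.0047
  3        17.50        13.2019        39.6058
  4        17.50        12.0182        48.0726
  5     1,017.50       636.1128     3,180.5638
  Σ                    691.7660     3,313.1778
P = 691.7660; D_Mac = 4.78945 yrs; D_mod = 4.78945/(1+0.0985) = 4.35999 yrs.
ΔP/P ≈ -D_mod · Δy = -4.35999 × (+0.0215) = -0.093740 = -9.3740%.

-9.37%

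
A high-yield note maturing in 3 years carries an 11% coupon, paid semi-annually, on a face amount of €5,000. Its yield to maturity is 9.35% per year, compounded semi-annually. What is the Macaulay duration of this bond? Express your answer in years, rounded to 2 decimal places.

2.64 years

Periodic yield y = 0.04675. Discount each cash flow and weight by its period:
  t   CF        PV=CF/(1+0.04675)^t    t·PV
  1       275.00       262.7179       262.7179
  2       275.00       250.9844       501.9688
  3       275.00       239.7749       719.3248
  4       275.00       229.0661       916.2644
  5       275.00       218.8355     1,094.1777
  6     5,275.00     4,010.1872    24,061.1232
  Σ                  5,211.5661    27,555.5768
Price P = Σ PV = 5,211.5661.
Macaulay duration = Σ(t·PV) / P = 27,555.5768 / 5,211.5661 = 5.28739 half-year periods.
In years: 5.28739 / 2 = 2.64369 years.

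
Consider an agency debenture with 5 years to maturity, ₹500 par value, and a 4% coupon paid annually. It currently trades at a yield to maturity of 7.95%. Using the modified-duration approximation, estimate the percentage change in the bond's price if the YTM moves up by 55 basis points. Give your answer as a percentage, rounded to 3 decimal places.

Periodic yield y = 0.0795. Modified duration first:
  t   CF        PV=CF/(1+0.0795)^t    t·PV
  1        20.00        18.5271        18.5271
  2        20.00        17.1627        34.3253
  3        20.00        15.8987        47.6961
  4        20.00        14.7279        58.9114
  5       520.00       354.7236     1,773.6181
  Σ                    421.0400     1,933.0781
P = 421.0400; D_Mac = 4.59120 yrs; D_mod = 4.59120/(1+0.0795) = 4.25308 yrs.
ΔP/P ≈ -D_mod · Δy = -4.25308 × (+0.0055) = -0.023392 = -2.3392%.

-2.339%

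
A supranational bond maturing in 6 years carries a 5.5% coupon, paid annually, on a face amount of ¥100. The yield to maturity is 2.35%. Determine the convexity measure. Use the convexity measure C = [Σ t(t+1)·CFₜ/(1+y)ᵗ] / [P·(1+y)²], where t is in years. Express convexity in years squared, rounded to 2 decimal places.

With y = 0.0235:
  t   CF        PV=CF/(1+0.0235)^t    t·PV        t(t+1)·PV
  1         5.50         5.3737         5.3737          10.7474
  2         5.50         5.2503        10.5007          31.5020
  3         5.50         5.1298        15.3894          61.5574
  4         5.50         5.0120        20.0480         100.2401
  5         5.50         4.8969        24.4846         146.9078
  6       105.50        91.7752       550.6512       3,854.5587
  Σ                    117.4380       626.4476       4,205.5134
P = 117.4380.
Convexity = Σ t(t+1)·PV / [P·(1+y)²] = 4,205.5134 / (117.4380 × 1.047552) = 34.18494.

34.18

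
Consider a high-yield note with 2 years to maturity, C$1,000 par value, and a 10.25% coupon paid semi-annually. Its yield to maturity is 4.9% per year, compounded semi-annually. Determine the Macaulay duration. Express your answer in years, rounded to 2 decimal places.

1.87 years

Periodic yield y = 0.0245. Discount each cash flow and weight by its period:
  t   CF        PV=CF/(1+0.0245)^t    t·PV
  1        51.25        50.0244        50.0244
  2        51.25        48.8281        97.6562
  3        51.25        47.6604       142.9813
  4     1,051.25       954.2412     3,816.9647
  Σ                  1,100.7541     4,107.6267
Price P = Σ PV = 1,100.7541.
Macaulay duration = Σ(t·PV) / P = 4,107.6267 / 1,100.7541 = 3.73165 half-year periods.
In years: 3.73165 / 2 = 1.86582 years.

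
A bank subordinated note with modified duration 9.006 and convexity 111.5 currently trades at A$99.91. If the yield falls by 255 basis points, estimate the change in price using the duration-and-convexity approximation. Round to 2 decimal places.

+A$26.57

Duration effect: -D_mod·Δy = -9.006 × (-0.0255) = +0.229653
Convexity effect: ½·C·(Δy)² = 0.5 × 111.5 × (-0.0255)² = +0.0362514375
ΔP/P ≈ +0.229653 + 0.0362514375 = +0.2659044375
ΔP ≈ 99.91 × (+0.2659044375) = +26.566512350625.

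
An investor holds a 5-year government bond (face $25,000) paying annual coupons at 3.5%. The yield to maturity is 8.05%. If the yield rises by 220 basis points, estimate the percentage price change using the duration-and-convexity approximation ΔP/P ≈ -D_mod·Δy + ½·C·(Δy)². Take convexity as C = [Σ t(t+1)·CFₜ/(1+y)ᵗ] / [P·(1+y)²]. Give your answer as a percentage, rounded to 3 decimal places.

With y = 0.0805:
  t   CF        PV=CF/(1+0.0805)^t    t·PV        t(t+1)·PV
  1       875.00       809.8103       809.8103       1,619.6205
  2       875.00       749.4773     1,498.9547       4,496.8641
  3       875.00       693.6394     2,080.9181       8,323.6725
  4       875.00       641.9615     2,567.8459      12,839.2296
  5    25,875.00    17,569.3827    87,846.9134     527,081.4804
  Σ                 20,464.2712    94,804.4424     554,360.8671
P = 20,464.2712; D_Mac = 4.63268 yrs; D_mod = 4.28753 yrs; C = 23.20314.
Duration effect: -4.28753 × (+0.022) = -0.094326
Convexity effect: 0.5 × 23.20314 × (0.022)² = +0.0056152
ΔP/P ≈ -0.094326 + 0.0056152 = -0.088711 = -8.8711%.

-8.871%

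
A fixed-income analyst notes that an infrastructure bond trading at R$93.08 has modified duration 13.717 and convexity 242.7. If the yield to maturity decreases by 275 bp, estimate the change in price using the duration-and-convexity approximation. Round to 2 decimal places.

+R$43.65

Duration effect: -D_mod·Δy = -13.717 × (-0.0275) = +0.3772175
Convexity effect: ½·C·(Δy)² = 0.5 × 242.7 × (-0.0275)² = +0.0917709375
ΔP/P ≈ +0.3772175 + 0.0917709375 = +0.4689884375
ΔP ≈ 93.08 × (+0.4689884375) = +43.6534437625.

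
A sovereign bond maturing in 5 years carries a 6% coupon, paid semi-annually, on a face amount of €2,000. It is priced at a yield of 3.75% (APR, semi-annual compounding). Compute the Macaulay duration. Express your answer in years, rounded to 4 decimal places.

4.4272 years

Periodic yield y = 0.01875. Discount each cash flow and weight by its period:
  t   CF        PV=CF/(1+0.01875)^t    t·PV
  1        60.00        58.8957        58.8957
  2        60.00        57.8117       115.6235
  3        60.00        56.7477       170.2431
  4        60.00        55.7033       222.8131
  5        60.00        54.6781       273.3903
  6        60.00        53.6717       322.0303
  7        60.00        52.6839       368.7873
  8        60.00        51.7143       413.7140
  9        60.00        50.7625       456.8621
  10    2,060.00     1,710.7675    17,107.6755
  Σ                  2,203.4364    19,510.0350
Price P = Σ PV = 2,203.4364.
Macaulay duration = Σ(t·PV) / P = 19,510.0350 / 2,203.4364 = 8.85437 half-year periods.
In years: 8.85437 / 2 = 4.42718 years.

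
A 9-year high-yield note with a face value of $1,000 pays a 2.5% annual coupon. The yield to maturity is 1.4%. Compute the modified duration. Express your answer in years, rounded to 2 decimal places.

Periodic yield y = 0.014. First find Macaulay duration:
  t   CF        PV=CF/(1+0.014)^t    t·PV
  1        25.00        24.6548        24.6548
  2        25.00        24.3144        48.6289
  3        25.00        23.9787        71.9362
  4        25.00        23.6477        94.5906
  5        25.00        23.3212       116.6058
  6        25.00        22.9992       137.9951
  7        25.00        22.6816       158.7714
  8        25.00        22.3685       178.9478
  9     1,025.00       904.4452     8,140.0070
  Σ                  1,092.4113     8,972.1377
P = 1,092.4113; Macaulay duration = 8,972.1377 / 1,092.4113 = 8.21315 years.
Modified duration = D_Mac / (1 + y) = 8.21315 / 1.014 = 8.09975 years.

8.10 years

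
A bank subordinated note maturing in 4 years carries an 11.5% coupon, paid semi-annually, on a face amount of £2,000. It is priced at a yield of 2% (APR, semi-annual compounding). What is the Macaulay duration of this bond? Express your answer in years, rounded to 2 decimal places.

Periodic yield y = 0.01. Discount each cash flow and weight by its period:
  t   CF        PV=CF/(1+0.01)^t    t·PV
  1       115.00       113.8614       113.8614
  2       115.00       112.7340       225.4681
  3       115.00       111.6179       334.8536
  4       115.00       110.5127       442.0510
  5       115.00       109.4186       547.0928
  6       115.00       108.3352       650.0112
  7       115.00       107.2626       750.8380
  8     2,115.00     1,953.1670    15,625.3361
  Σ                  2,726.9094    18,689.5122
Price P = Σ PV = 2,726.9094.
Macaulay duration = Σ(t·PV) / P = 18,689.5122 / 2,726.9094 = 6.85373 half-year periods.
In years: 6.85373 / 2 = 3.42687 years.

3.43 years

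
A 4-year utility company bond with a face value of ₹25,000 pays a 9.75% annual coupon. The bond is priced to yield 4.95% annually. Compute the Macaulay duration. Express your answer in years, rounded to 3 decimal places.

Periodic yield y = 0.0495. Discount each cash flow and weight by its year:
  t   CF        PV=CF/(1+0.0495)^t    t·PV
  1     2,437.50     2,322.5345     2,322.5345
  2     2,437.50     2,212.9915     4,425.9829
  3     2,437.50     2,108.6150     6,325.8451
  4    27,437.50    22,615.9464    90,463.7855
  Σ                 29,260.0874   103,538.1481
Price P = Σ PV = 29,260.0874.
Macaulay duration = Σ(t·PV) / P = 103,538.1481 / 29,260.0874 = 3.53855 years.

3.539 years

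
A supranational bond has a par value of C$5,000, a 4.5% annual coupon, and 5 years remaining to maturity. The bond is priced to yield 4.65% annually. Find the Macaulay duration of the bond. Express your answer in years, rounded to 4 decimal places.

4.5860 years

Periodic yield y = 0.0465. Discount each cash flow and weight by its year:
  t   CF        PV=CF/(1+0.0465)^t    t·PV
  1       225.00       215.0024       215.0024
  2       225.00       205.4490       410.8980
  3       225.00       196.3201       588.9604
  4       225.00       187.5969       750.3875
  5     5,225.00     4,162.8440    20,814.2198
  Σ                  4,967.2123    22,779.4680
Price P = Σ PV = 4,967.2123.
Macaulay duration = Σ(t·PV) / P = 22,779.4680 / 4,967.2123 = 4.58597 years.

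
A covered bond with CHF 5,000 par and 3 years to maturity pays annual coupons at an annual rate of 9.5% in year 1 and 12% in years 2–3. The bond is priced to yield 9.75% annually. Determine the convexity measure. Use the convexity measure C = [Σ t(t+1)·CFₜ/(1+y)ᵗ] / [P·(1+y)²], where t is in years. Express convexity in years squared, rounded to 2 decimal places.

With y = 0.0975:
  t   CF        PV=CF/(1+0.0975)^t    t·PV        t(t+1)·PV
  1       475.00       432.8018       432.8018         865.6036
  2       600.00       498.1294       996.2588       2,988.7765
  3     5,600.00     4,236.1803    12,708.5410      50,834.1641
  Σ                  5,167.1116    14,137.6017      54,688.5442
P = 5,167.1116.
Convexity = Σ t(t+1)·PV / [P·(1+y)²] = 54,688.5442 / (5,167.1116 × 1.204506) = 8.78698.

8.79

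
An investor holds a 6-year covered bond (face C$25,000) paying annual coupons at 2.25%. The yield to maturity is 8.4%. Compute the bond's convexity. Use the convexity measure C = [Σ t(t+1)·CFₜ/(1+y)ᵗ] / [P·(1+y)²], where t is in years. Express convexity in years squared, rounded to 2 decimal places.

32.68

With y = 0.084:
  t   CF        PV=CF/(1+0.084)^t    t·PV        t(t+1)·PV
  1       562.50       518.9114       518.9114       1,037.8229
  2       562.50       478.7006       957.4012       2,872.2035
  3       562.50       441.6057     1,324.8171       5,299.2685
  4       562.50       407.3853     1,629.5414       8,147.7068
  5       562.50       375.8167     1,879.0837      11,274.5021
  6    25,562.50    15,755.3346    94,532.0079     661,724.0552
  Σ                 17,977.7545   100,841.7627     690,355.5590
P = 17,977.7545.
Convexity = Σ t(t+1)·PV / [P·(1+y)²] = 690,355.5590 / (17,977.7545 × 1.175056) = 32.67976.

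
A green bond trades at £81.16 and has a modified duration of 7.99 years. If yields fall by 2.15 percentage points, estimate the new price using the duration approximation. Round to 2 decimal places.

£95.10

Duration approximation: ΔP/P ≈ -D_mod · Δy = -7.99 × (-0.0215) = +0.171785.
New price ≈ 81.16 × (1 + 0.171785) = 95.1020706.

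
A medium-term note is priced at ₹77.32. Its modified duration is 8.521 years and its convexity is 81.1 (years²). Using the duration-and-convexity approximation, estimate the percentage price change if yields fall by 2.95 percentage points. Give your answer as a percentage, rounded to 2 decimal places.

+28.67%

Duration effect: -D_mod·Δy = -8.521 × (-0.0295) = +0.2513695
Convexity effect: ½·C·(Δy)² = 0.5 × 81.1 × (-0.0295)² = +0.0352886375
ΔP/P ≈ +0.2513695 + 0.0352886375 = +0.2866581375
= +28.66581375%.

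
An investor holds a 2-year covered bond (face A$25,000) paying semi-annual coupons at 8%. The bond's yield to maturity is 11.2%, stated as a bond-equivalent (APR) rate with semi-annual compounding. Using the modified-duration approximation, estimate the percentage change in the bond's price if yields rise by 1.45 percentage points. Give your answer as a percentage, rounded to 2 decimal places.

Periodic yield y = 0.056. Modified duration first:
  t   CF        PV=CF/(1+0.056)^t    t·PV
  1     1,000.00       946.9697       946.9697
  2     1,000.00       896.7516     1,793.5032
  3     1,000.00       849.1966     2,547.5898
  4    26,000.00    20,908.2496    83,632.9982
  Σ                 23,601.1675    88,921.0609
P = 23,601.1675; D_Mac = 3.76766 half-year periods = 1.88383 yrs; D_mod = 1.88383/(1+0.056) = 1.78393 yrs.
ΔP/P ≈ -D_mod · Δy = -1.78393 × (+0.0145) = -0.025867 = -2.5867%.

-2.59%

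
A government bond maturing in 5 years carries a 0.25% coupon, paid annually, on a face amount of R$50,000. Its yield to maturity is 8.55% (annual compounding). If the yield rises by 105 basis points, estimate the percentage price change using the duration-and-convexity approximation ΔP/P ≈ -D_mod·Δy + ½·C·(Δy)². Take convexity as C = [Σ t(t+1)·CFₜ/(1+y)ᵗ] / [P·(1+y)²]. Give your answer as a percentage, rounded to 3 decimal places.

-4.667%

With y = 0.0855:
  t   CF        PV=CF/(1+0.0855)^t    t·PV        t(t+1)·PV
  1       125.00       115.1543       115.1543         230.3086
  2       125.00       106.0841       212.1682         636.5047
  3       125.00        97.7283       293.1850       1,172.7401
  4       125.00        90.0307       360.1229       1,800.6143
  5    50,125.00    33,258.6982   166,293.4912     997,760.9471
  Σ                 33,667.6957   167,274.1216   1,001,601.1148
P = 33,667.6957; D_Mac = 4.96839 yrs; D_mod = 4.57705 yrs; C = 25.24770.
Duration effect: -4.57705 × (+0.0105) = -0.048059
Convexity effect: 0.5 × 25.24770 × (0.0105)² = +0.0013918
ΔP/P ≈ -0.048059 + 0.0013918 = -0.046667 = -4.6667%.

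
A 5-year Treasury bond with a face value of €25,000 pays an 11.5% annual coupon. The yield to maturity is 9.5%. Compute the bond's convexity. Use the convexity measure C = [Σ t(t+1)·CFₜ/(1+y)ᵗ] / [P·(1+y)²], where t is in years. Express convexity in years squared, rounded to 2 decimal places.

With y = 0.095:
  t   CF        PV=CF/(1+0.095)^t    t·PV        t(t+1)·PV
  1     2,875.00     2,625.5708     2,625.5708       5,251.1416
  2     2,875.00     2,397.7815     4,795.5631      14,386.6892
  3     2,875.00     2,189.7548     6,569.2645      26,277.0579
  4     2,875.00     1,999.7761     7,999.1044      39,995.5219
  5    27,875.00    17,706.9712    88,534.8558     531,209.1351
  Σ                 26,919.8544   110,524.3585     617,119.5456
P = 26,919.8544.
Convexity = Σ t(t+1)·PV / [P·(1+y)²] = 617,119.5456 / (26,919.8544 × 1.199025) = 19.11914.

19.12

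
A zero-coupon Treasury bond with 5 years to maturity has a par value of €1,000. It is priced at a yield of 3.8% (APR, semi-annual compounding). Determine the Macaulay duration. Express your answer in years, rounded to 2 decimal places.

5.00 years

A zero-coupon bond has a single cash flow at maturity, so its Macaulay duration equals its maturity: 5 years.
(Equivalently: 10 semi-annual periods ÷ 2 = 5 years.)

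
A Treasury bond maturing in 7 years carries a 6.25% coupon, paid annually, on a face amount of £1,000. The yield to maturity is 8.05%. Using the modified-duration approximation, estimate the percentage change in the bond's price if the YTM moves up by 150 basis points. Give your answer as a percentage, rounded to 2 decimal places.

Periodic yield y = 0.0805. Modified duration first:
  t   CF        PV=CF/(1+0.0805)^t    t·PV
  1        62.50        57.8436        57.8436
  2        62.50        53.5341       107.0682
  3        62.50        49.5457       148.6370
  4        62.50        45.8544       183.4176
  5        62.50        42.4381       212.1906
  6        62.50        39.2764       235.6582
  7     1,062.50       617.9531     4,325.6719
  Σ                    906.4454     5,270.4872
P = 906.4454; D_Mac = 5.81446 yrs; D_mod = 5.81446/(1+0.0805) = 5.38126 yrs.
ΔP/P ≈ -D_mod · Δy = -5.38126 × (+0.015) = -0.080719 = -8.0719%.

-8.07%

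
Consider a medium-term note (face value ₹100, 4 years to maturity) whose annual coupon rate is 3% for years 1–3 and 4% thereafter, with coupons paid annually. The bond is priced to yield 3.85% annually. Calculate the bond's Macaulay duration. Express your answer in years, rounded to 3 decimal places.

3.827 years

Periodic yield y = 0.0385. Discount each cash flow and weight by its year:
  t   CF        PV=CF/(1+0.0385)^t    t·PV
  1         3.00         2.8888         2.8888
  2         3.00         2.7817         5.5634
  3         3.00         2.6786         8.0357
  4       104.00        89.4144       357.6575
  Σ                     97.7634       374.1453
Price P = Σ PV = 97.7634.
Macaulay duration = Σ(t·PV) / P = 374.1453 / 97.7634 = 3.82705 years.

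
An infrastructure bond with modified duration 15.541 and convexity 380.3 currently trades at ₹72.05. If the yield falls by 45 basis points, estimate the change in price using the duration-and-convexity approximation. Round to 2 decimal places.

+₹5.32

Duration effect: -D_mod·Δy = -15.541 × (-0.0045) = +0.0699345
Convexity effect: ½·C·(Δy)² = 0.5 × 380.3 × (-0.0045)² = +0.0038505375
ΔP/P ≈ +0.0699345 + 0.0038505375 = +0.0737850375
ΔP ≈ 72.05 × (+0.0737850375) = +5.316211951875.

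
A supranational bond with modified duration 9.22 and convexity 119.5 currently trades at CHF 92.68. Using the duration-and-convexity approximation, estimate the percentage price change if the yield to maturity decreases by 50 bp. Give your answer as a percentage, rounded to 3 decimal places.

Duration effect: -D_mod·Δy = -9.22 × (-0.005) = +0.046100
Convexity effect: ½·C·(Δy)² = 0.5 × 119.5 × (-0.005)² = +0.00149375
ΔP/P ≈ +0.046100 + 0.00149375 = +0.04759375
= +4.759375%.

+4.759%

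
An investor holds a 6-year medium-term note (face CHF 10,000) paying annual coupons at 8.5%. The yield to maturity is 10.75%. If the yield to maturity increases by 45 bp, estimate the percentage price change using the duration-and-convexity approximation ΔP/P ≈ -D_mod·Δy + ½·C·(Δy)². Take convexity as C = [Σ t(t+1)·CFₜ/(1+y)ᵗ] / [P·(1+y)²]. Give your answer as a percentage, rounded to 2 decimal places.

With y = 0.1075:
  t   CF        PV=CF/(1+0.1075)^t    t·PV        t(t+1)·PV
  1       850.00       767.4944       767.4944       1,534.9887
  2       850.00       692.9972     1,385.9943       4,157.9830
  3       850.00       625.7311     1,877.1932       7,508.7729
  4       850.00       564.9942     2,259.9768      11,299.8839
  5       850.00       510.1528     2,550.7639      15,304.5832
  6    10,850.00     5,879.8646    35,279.1879     246,954.3152
  Σ                  9,041.2342    44,120.6104     286,760.5268
P = 9,041.2342; D_Mac = 4.87993 yrs; D_mod = 4.40626 yrs; C = 25.85855.
Duration effect: -4.40626 × (+0.0045) = -0.019828
Convexity effect: 0.5 × 25.85855 × (0.0045)² = +0.0002618
ΔP/P ≈ -0.019828 + 0.0002618 = -0.019566 = -1.9566%.

-1.96%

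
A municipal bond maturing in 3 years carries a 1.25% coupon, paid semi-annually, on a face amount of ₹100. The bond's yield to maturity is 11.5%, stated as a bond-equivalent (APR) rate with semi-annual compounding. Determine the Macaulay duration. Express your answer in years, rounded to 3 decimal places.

Periodic yield y = 0.0575. Discount each cash flow and weight by its period:
  t   CF        PV=CF/(1+0.0575)^t    t·PV
  1        0.625         0.5910         0.5910
  2        0.625         0.5589         1.1178
  3        0.625         0.5285         1.5855
  4        0.625         0.4998         1.9990
  5        0.625         0.4726         2.3629
  6      100.625        71.9488       431.6929
  Σ                     74.5995       439.3491
Price P = Σ PV = 74.5995.
Macaulay duration = Σ(t·PV) / P = 439.3491 / 74.5995 = 5.88943 half-year periods.
In years: 5.88943 / 2 = 2.94472 years.

2.945 years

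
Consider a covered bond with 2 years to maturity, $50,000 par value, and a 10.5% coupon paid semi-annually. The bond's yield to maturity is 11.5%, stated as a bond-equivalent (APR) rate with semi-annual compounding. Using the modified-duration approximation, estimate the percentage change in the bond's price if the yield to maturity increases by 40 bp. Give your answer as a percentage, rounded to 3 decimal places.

Periodic yield y = 0.0575. Modified duration first:
  t   CF        PV=CF/(1+0.0575)^t    t·PV
  1     2,625.00     2,482.2695     2,482.2695
  2     2,625.00     2,347.2998     4,694.5995
  3     2,625.00     2,219.6688     6,659.0064
  4    52,625.00    42,079.5033   168,318.0131
  Σ                 49,128.7414   182,153.8886
P = 49,128.7414; D_Mac = 3.70768 half-year periods = 1.85384 yrs; D_mod = 1.85384/(1+0.0575) = 1.75304 yrs.
ΔP/P ≈ -D_mod · Δy = -1.75304 × (+0.004) = -0.007012 = -0.7012%.

-0.701%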